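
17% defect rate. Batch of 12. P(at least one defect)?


P(all good) = (83/100)^12 = 106890007738661124410161/1000000000000000000000000
P(≥1 defect) = 893109992261338875589839/1000000000000000000000000

P = 893109992261338875589839/1000000000000000000000000 ≈ 89.31%


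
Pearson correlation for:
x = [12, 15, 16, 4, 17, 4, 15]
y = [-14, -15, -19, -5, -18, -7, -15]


n=7, Σx=83, Σy=-93, Σxy=-1276, Σx²=1171, Σy²=1405
r = (7×(-1276) - 83×(-93))/√((7×1171 - 83²)(7×1405 - (-93)²))
= -1213/√(1308×1186) = -1213/√1551288 ≈ -1213/1245.5071 ≈ -0.9739

r ≈ -0.9739


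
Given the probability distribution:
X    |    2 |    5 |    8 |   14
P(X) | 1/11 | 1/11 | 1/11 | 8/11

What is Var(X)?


E[X] = 127/11
E[X²] = 151
Var(X) = E[X²] - (E[X])² = 151 - 16129/121 = 2142/121

Var(X) = 2142/121 ≈ 17.7025


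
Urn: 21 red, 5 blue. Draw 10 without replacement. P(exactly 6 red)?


Hypergeometric: C(21,6)×C(5,4)/C(26,10)
= 54264×5/5311735 = 168/3289

P(X=6) = 168/3289 ≈ 5.11%


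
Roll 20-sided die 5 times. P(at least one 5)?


P(no 5)^5 = (19/20)^5 = 2476099/3200000
P(≥1) = 1 - 2476099/3200000 = 723901/3200000

P = 723901/3200000 ≈ 22.62%


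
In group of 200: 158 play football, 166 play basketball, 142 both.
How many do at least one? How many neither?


|A∪B| = 158+166-142 = 182
Neither = 200-182 = 18

At least one: 182; Neither: 18


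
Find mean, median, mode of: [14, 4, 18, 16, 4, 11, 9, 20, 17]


Sorted: [4, 4, 9, 11, 14, 16, 17, 18, 20]
Mean = 113/9
Median = 14
Freq: {14: 1, 4: 2, 18: 1, 16: 1, 11: 1, 9: 1, 20: 1, 17: 1}
Mode: [4]

Mean=113/9, Median=14, Mode=4


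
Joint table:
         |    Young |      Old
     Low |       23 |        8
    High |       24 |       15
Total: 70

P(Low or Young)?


P(Low∨Young) = P(Low) + P(Young) - P(Low∧Young)
= (31 + 47 - 23)/70 = 55/70 = 11/14

P = 11/14 ≈ 78.57%


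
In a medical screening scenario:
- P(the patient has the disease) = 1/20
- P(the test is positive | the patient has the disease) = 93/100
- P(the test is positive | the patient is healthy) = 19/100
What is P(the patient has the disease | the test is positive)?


Using Bayes' theorem:
P(A|B) = P(B|A)·P(A) / P(B)

P(the test is positive) = 93/100 × 1/20 + 19/100 × 19/20
= 93/2000 + 361/2000 = 227/1000

P(the patient has the disease|the test is positive) = (93/2000) / (227/1000) = 93/454

P(the patient has the disease|the test is positive) = 93/454 ≈ 20.48%


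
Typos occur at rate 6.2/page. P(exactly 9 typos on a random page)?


Poisson(λ=6.2): P(X=9) = e^(-λ)×λ^k/k!
= e^(-6.2) × 6.2^9 / 9!
≈ 0.002029430636 × 13537086.5463 / 362880 ≈ 0.075707

P(X=9) ≈ 0.075707 ≈ 7.57%


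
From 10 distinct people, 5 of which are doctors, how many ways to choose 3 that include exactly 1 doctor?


Choose 1 of the 5 doctors and 2 of the other 5 people:
C(5,1)×C(5,2) = 5×10 = 50

50


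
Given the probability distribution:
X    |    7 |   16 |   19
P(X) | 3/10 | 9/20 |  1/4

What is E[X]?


E[X] = Σ x·P(X=x)
= (7)×(3/10) + (16)×(9/20) + (19)×(1/4)
= 281/20

E[X] = 281/20


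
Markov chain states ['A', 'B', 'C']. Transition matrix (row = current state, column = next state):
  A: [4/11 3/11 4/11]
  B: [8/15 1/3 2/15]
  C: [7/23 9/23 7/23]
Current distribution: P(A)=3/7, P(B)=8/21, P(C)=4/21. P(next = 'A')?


P(next=A) = Σᵢ P(now=i)×P(i→A)
= 3/7×4/11 + 8/21×8/15 + 4/21×7/23
= 12/77 + 64/315 + 4/69 = 33232/79695

P = 33232/79695 ≈ 0.4170


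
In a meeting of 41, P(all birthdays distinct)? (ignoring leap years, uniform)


P(all different) = Π(365-i)/365 for i=0..40
= (365/365)×(364/365)×...×(325/365)
= 0.096848

P ≈ 0.0968 ≈ 9.68%


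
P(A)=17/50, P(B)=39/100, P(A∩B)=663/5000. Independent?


P(A)×P(B) = 663/5000
P(A∩B) = 663/5000
Equal ✓ → Independent

Yes, independent


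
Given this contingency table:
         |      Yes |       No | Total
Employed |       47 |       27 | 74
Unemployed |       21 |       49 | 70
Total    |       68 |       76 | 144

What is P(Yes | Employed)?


P(Yes | Employed) = 47/(47+27) = 47/74

P(Yes|Employed) = 47/74 ≈ 63.51%


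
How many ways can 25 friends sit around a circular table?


Circular arrangements of 25 distinct objects: fix one position to break rotational symmetry.
(n-1)! = 24! = 620448401733239439360000

620448401733239439360000


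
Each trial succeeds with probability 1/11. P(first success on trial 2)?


Geometric: P(X=2) = (1-p)^(k-1)×p = (10/11)^1×1/11 = 10/121

P(X=2) = 10/121 ≈ 8.26%


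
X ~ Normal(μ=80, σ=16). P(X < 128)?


z = (128-80)/16 = 3.0
P(Z < 3.0) = 0.9987

P(X < 128) ≈ 0.9987


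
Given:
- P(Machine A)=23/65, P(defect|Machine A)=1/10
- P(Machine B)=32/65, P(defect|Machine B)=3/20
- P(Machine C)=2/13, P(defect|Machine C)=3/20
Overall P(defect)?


P(B) = Σ P(B|Aᵢ)×P(Aᵢ)
  1/10×23/65 = 23/650
  3/20×32/65 = 24/325
  3/20×2/13 = 3/130
Sum = 43/325

P(defect) = 43/325 ≈ 13.23%


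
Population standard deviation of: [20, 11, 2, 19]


Mean = 52/4 = 13
  (20-13)²=49
  (11-13)²=4
  (2-13)²=121
  (19-13)²=36
Σ(x-μ)² = 210
σ² = 210/4 = 105/2

σ = √(105/2) ≈ 7.2457


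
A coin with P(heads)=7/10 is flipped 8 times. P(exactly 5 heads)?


Binomial: P(X=5) = C(8,5)×p^5×(1-p)^3
= 56 × 16807/100000 × 27/1000 = 3176523/12500000

P(X=5) = 3176523/12500000 ≈ 25.41%


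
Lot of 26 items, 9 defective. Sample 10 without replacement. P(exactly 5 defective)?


Hypergeometric: C(9,5)×C(17,5)/C(26,10)
= 126×6188/5311735 = 3528/24035

P(X=5) = 3528/24035 ≈ 14.68%


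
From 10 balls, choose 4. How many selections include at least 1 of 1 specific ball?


Complement: C(10,4) - C(9,4) = 210 - 126 = 84

84


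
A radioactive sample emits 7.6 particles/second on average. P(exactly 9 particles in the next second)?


Poisson(λ=7.6): P(X=9) = e^(-λ)×λ^k/k!
= e^(-7.6) × 7.6^9 / 9!
≈ 0.0005004514334 × 84590643.8466 / 362880 ≈ 0.116660

P(X=9) ≈ 0.116660 ≈ 11.67%


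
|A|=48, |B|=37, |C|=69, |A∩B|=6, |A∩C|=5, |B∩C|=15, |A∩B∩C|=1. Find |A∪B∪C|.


|A∪B∪C| = 48+37+69-6-5-15+1 = 129

|A∪B∪C| = 129


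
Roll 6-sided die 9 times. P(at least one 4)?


P(no 4)^9 = (5/6)^9 = 1953125/10077696
P(≥1) = 1 - 1953125/10077696 = 8124571/10077696

P = 8124571/10077696 ≈ 80.62%


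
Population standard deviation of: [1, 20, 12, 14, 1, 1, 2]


Mean = 51/7
  (1-51/7)²=1936/49
  (20-51/7)²=7921/49
  (12-51/7)²=1089/49
  (14-51/7)²=2209/49
  (1-51/7)²=1936/49
  (1-51/7)²=1936/49
  (2-51/7)²=1369/49
Σ(x-μ)² = 2628/7
σ² = (2628/7)/7 = 2628/49

σ = √(2628/49) ≈ 7.3234


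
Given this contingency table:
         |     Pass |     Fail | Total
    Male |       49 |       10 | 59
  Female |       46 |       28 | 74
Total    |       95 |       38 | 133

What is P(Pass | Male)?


P(Pass | Male) = 49/(49+10) = 49/59

P(Pass|Male) = 49/59 ≈ 83.05%


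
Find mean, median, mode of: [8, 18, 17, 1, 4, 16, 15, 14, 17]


Sorted: [1, 4, 8, 14, 15, 16, 17, 17, 18]
Mean = 110/9
Median = 15
Freq: {8: 1, 18: 1, 17: 2, 1: 1, 4: 1, 16: 1, 15: 1, 14: 1}
Mode: [17]

Mean=110/9, Median=15, Mode=17


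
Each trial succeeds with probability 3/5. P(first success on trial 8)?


Geometric: P(X=8) = (1-p)^(k-1)×p = (2/5)^7×3/5 = 384/390625

P(X=8) = 384/390625 ≈ 0.10%


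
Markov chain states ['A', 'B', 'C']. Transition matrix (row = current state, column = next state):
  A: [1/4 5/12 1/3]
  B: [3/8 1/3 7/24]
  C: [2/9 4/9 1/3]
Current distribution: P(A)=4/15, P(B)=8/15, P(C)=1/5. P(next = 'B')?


P(next=B) = Σᵢ P(now=i)×P(i→B)
= 4/15×5/12 + 8/15×1/3 + 1/5×4/9
= 1/9 + 8/45 + 4/45 = 17/45

P = 17/45 ≈ 0.3778


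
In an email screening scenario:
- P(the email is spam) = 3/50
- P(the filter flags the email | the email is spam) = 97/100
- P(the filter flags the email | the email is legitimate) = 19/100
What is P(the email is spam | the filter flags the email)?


Using Bayes' theorem:
P(A|B) = P(B|A)·P(A) / P(B)

P(the filter flags the email) = 97/100 × 3/50 + 19/100 × 47/50
= 291/5000 + 893/5000 = 148/625

P(the email is spam|the filter flags the email) = (291/5000) / (148/625) = 291/1184

P(the email is spam|the filter flags the email) = 291/1184 ≈ 24.58%


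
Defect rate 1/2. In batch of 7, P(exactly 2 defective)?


Binomial: P(X=2) = C(7,2)×p^2×(1-p)^5
= 21 × 1/4 × 1/32 = 21/128

P(X=2) = 21/128 ≈ 16.41%


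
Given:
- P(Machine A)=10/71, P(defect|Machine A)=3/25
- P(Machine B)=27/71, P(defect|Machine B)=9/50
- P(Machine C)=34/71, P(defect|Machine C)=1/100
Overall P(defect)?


P(B) = Σ P(B|Aᵢ)×P(Aᵢ)
  3/25×10/71 = 6/355
  9/50×27/71 = 243/3550
  1/100×34/71 = 17/3550
Sum = 32/355

P(defect) = 32/355 ≈ 9.01%


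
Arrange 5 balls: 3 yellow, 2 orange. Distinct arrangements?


5!/(3!×2!) = 10

10


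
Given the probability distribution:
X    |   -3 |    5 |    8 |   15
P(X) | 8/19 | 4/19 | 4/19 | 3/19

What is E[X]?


E[X] = Σ x·P(X=x)
= (-3)×(8/19) + (5)×(4/19) + (8)×(4/19) + (15)×(3/19)
= 73/19

E[X] = 73/19


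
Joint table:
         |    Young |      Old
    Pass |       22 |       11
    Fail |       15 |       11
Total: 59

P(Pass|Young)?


P(Pass|Young) = 22/(22+15) = 22/37

P = 22/37 ≈ 59.46%


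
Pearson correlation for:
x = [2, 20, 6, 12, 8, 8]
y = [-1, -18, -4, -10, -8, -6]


n=6, Σx=56, Σy=-47, Σxy=-618, Σx²=712, Σy²=541
r = (6×(-618) - 56×(-47))/√((6×712 - 56²)(6×541 - (-47)²))
= -1076/√(1136×1037) = -1076/√1178032 ≈ -1076/1085.3718 ≈ -0.9914

r ≈ -0.9914


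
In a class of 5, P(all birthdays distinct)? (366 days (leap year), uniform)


P(all different) = Π(366-i)/366 for i=0..4
= (366/366)×(365/366)×...×(362/366)
= 0.972938

P ≈ 0.9729 ≈ 97.29%


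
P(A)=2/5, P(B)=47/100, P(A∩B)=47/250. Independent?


P(A)×P(B) = 47/250
P(A∩B) = 47/250
Equal ✓ → Independent

Yes, independent


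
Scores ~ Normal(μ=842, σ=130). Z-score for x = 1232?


z = (x - μ)/σ = (1232 - 842)/130 = 3.0

z = 3.0


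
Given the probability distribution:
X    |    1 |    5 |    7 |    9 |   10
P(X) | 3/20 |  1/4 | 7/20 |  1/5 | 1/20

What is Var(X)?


E[X] = 123/20
E[X²] = 179/4
Var(X) = E[X²] - (E[X])² = 179/4 - 15129/400 = 2771/400

Var(X) = 2771/400 ≈ 6.9275


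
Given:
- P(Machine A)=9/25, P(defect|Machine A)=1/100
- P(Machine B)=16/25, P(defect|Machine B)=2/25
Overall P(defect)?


P(B) = Σ P(B|Aᵢ)×P(Aᵢ)
  1/100×9/25 = 9/2500
  2/25×16/25 = 32/625
Sum = 137/2500

P(defect) = 137/2500 ≈ 5.48%


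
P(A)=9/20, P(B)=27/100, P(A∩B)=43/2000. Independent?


P(A)×P(B) = 243/2000
P(A∩B) = 43/2000
Not equal → NOT independent

No, not independent


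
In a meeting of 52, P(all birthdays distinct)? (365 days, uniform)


P(all different) = Π(365-i)/365 for i=0..51
= (365/365)×(364/365)×...×(314/365)
= 0.021995

P ≈ 0.0220 ≈ 2.20%


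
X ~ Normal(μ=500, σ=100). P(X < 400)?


z = (400-500)/100 = -1.0
P(Z < -1.0) = 0.1587

P(X < 400) ≈ 0.1587


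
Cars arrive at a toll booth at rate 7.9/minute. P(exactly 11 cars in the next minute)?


Poisson(λ=7.9): P(X=11) = e^(-λ)×λ^k/k!
= e^(-7.9) × 7.9^11 / 11!
≈ 0.0003707435405 × 7479938105.28 / 39916800 ≈ 0.069473

P(X=11) ≈ 0.069473 ≈ 6.95%


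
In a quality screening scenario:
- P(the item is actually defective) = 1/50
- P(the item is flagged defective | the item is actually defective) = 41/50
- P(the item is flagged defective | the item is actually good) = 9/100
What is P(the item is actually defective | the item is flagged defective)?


Using Bayes' theorem:
P(A|B) = P(B|A)·P(A) / P(B)

P(the item is flagged defective) = 41/50 × 1/50 + 9/100 × 49/50
= 41/2500 + 441/5000 = 523/5000

P(the item is actually defective|the item is flagged defective) = (41/2500) / (523/5000) = 82/523

P(the item is actually defective|the item is flagged defective) = 82/523 ≈ 15.68%


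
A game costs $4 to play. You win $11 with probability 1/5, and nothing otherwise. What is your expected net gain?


E[gain] = (11-4)×1/5 + (-4)×4/5
= 7/5 - 16/5 = -9/5

Expected net gain = $-9/5 ≈ $-1.80


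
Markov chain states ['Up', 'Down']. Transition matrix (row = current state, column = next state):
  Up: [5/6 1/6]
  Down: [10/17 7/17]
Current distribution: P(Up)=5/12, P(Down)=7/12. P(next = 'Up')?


P(next=Up) = Σᵢ P(now=i)×P(i→Up)
= 5/12×5/6 + 7/12×10/17
= 25/72 + 35/102 = 845/1224

P = 845/1224 ≈ 0.6904


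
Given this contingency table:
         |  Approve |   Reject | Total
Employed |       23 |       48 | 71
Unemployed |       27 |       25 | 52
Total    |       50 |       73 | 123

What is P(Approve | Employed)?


P(Approve | Employed) = 23/(23+48) = 23/71

P(Approve|Employed) = 23/71 ≈ 32.39%


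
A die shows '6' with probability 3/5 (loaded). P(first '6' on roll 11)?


Geometric: P(X=11) = (1-p)^(k-1)×p = (2/5)^10×3/5 = 3072/48828125

P(X=11) = 3072/48828125 ≈ 0.01%


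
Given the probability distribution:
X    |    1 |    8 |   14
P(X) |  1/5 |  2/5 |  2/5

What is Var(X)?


E[X] = 9
E[X²] = 521/5
Var(X) = E[X²] - (E[X])² = 521/5 - 81 = 116/5

Var(X) = 116/5 ≈ 23.2000


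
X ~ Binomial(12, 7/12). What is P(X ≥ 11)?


P(X ≥ 11) = Σ P(X=i) for i=11..12
P(X=11) = 9886633715/743008370688
P(X=12) = 13841287201/8916100448256
Sum = 132480891781/8916100448256

P(X ≥ 11) = 132480891781/8916100448256 ≈ 1.49%


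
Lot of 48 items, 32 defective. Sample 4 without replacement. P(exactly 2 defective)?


Hypergeometric: C(32,2)×C(16,2)/C(48,4)
= 496×120/194580 = 992/3243

P(X=2) = 992/3243 ≈ 30.59%


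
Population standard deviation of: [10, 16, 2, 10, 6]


Mean = 44/5
  (10-44/5)²=36/25
  (16-44/5)²=1296/25
  (2-44/5)²=1156/25
  (10-44/5)²=36/25
  (6-44/5)²=196/25
Σ(x-μ)² = 544/5
σ² = (544/5)/5 = 544/25

σ = √(544/25) ≈ 4.6648


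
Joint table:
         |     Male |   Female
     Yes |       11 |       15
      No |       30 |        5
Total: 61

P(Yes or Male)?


P(Yes∨Male) = P(Yes) + P(Male) - P(Yes∧Male)
= (26 + 41 - 11)/61 = 56/61

P = 56/61 ≈ 91.80%


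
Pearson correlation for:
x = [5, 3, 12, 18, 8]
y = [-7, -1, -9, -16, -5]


n=5, Σx=46, Σy=-38, Σxy=-474, Σx²=566, Σy²=412
r = (5×(-474) - 46×(-38))/√((5×566 - 46²)(5×412 - (-38)²))
= -622/√(714×616) = -622/√439824 ≈ -622/663.1923 ≈ -0.9379

r ≈ -0.9379


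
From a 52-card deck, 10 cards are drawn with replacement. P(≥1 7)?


P(not a 7) = 48/52 = 12/13
P(none in 10 draws) = (12/13)^10 = 61917364224/137858491849
P(≥1 7) = 1 - 61917364224/137858491849 = 75941127625/137858491849

P = 75941127625/137858491849 ≈ 55.09%


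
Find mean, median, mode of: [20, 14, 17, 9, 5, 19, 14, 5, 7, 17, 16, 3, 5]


Sorted: [3, 5, 5, 5, 7, 9, 14, 14, 16, 17, 17, 19, 20]
Mean = 151/13
Median = 14
Freq: {20: 1, 14: 2, 17: 2, 9: 1, 5: 3, 19: 1, 7: 1, 16: 1, 3: 1}
Mode: [5]

Mean=151/13, Median=14, Mode=5


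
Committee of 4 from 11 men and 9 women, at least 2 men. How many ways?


Count by #men:
  2M,2W: C(11,2)×C(9,2)=1980
  3M,1W: C(11,3)×C(9,1)=1485
  4M,0W: C(11,4)×C(9,0)=330
Total = 3795

3795


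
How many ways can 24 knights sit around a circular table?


Circular arrangements of 24 distinct objects: fix one position to break rotational symmetry.
(n-1)! = 23! = 25852016738884976640000

25852016738884976640000


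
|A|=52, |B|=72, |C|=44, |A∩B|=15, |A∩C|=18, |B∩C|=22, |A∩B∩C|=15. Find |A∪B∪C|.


|A∪B∪C| = 52+72+44-15-18-22+15 = 128

|A∪B∪C| = 128


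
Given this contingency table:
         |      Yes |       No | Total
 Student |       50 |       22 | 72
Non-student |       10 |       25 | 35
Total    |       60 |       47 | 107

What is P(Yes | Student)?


P(Yes | Student) = 50/(50+22) = 50/72 = 25/36

P(Yes|Student) = 25/36 ≈ 69.44%


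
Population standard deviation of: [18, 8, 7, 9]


Mean = 42/4 = 21/2
  (18-21/2)²=225/4
  (8-21/2)²=25/4
  (7-21/2)²=49/4
  (9-21/2)²=9/4
Σ(x-μ)² = 77
σ² = 77/4

σ = √(77/4) ≈ 4.3875


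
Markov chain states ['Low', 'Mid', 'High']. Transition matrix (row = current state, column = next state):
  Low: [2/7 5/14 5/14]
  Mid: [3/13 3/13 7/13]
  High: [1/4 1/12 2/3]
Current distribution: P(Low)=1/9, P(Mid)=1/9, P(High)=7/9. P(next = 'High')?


P(next=High) = Σᵢ P(now=i)×P(i→High)
= 1/9×5/14 + 1/9×7/13 + 7/9×2/3
= 5/126 + 7/117 + 14/27 = 3037/4914

P = 3037/4914 ≈ 0.6180


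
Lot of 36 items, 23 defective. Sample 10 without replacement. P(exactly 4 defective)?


Hypergeometric: C(23,4)×C(13,6)/C(36,10)
= 8855×1716/254186856 = 16445/275094

P(X=4) = 16445/275094 ≈ 5.98%


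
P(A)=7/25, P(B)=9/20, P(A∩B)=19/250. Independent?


P(A)×P(B) = 63/500
P(A∩B) = 19/250
Not equal → NOT independent

No, not independent


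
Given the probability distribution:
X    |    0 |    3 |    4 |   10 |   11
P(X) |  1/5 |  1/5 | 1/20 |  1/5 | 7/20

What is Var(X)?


E[X] = 133/20
E[X²] = 1299/20
Var(X) = E[X²] - (E[X])² = 1299/20 - 17689/400 = 8291/400

Var(X) = 8291/400 ≈ 20.7275


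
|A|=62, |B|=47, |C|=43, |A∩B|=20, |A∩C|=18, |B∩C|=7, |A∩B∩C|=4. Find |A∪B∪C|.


|A∪B∪C| = 62+47+43-20-18-7+4 = 111

|A∪B∪C| = 111


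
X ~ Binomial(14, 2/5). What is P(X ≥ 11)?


P(X ≥ 11) = Σ P(X=i) for i=11..14
P(X=11) = 20127744/6103515625
P(X=12) = 3354624/6103515625
P(X=13) = 344064/6103515625
P(X=14) = 16384/6103515625
Sum = 23842816/6103515625

P(X ≥ 11) = 23842816/6103515625 ≈ 0.39%


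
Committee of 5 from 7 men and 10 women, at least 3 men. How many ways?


Count by #men:
  3M,2W: C(7,3)×C(10,2)=1575
  4M,1W: C(7,4)×C(10,1)=350
  5M,0W: C(7,5)×C(10,0)=21
Total = 1946

1946


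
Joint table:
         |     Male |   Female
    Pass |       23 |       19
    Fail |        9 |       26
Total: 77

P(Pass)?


P(Pass) = (23+19)/77 = 42/77 = 6/11

P(Pass) = 6/11 ≈ 54.55%


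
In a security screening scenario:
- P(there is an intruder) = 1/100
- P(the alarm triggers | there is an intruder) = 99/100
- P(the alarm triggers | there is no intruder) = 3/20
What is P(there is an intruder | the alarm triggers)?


Using Bayes' theorem:
P(A|B) = P(B|A)·P(A) / P(B)

P(the alarm triggers) = 99/100 × 1/100 + 3/20 × 99/100
= 99/10000 + 297/2000 = 99/625

P(there is an intruder|the alarm triggers) = (99/10000) / (99/625) = 1/16

P(there is an intruder|the alarm triggers) = 1/16 ≈ 6.25%


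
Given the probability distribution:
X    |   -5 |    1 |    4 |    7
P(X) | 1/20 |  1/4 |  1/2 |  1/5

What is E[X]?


E[X] = Σ x·P(X=x)
= (-5)×(1/20) + (1)×(1/4) + (4)×(1/2) + (7)×(1/5)
= 17/5

E[X] = 17/5


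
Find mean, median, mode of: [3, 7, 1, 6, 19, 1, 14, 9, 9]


Sorted: [1, 1, 3, 6, 7, 9, 9, 14, 19]
Mean = 69/9 = 23/3
Median = 7
Freq: {3: 1, 7: 1, 1: 2, 6: 1, 19: 1, 14: 1, 9: 2}
Mode: [1, 9]

Mean=23/3, Median=7, Mode=[1, 9]


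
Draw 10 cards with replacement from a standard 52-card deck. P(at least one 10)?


P(not a 10) = 48/52 = 12/13
P(none in 10 draws) = (12/13)^10 = 61917364224/137858491849
P(≥1 10) = 1 - 61917364224/137858491849 = 75941127625/137858491849

P = 75941127625/137858491849 ≈ 55.09%


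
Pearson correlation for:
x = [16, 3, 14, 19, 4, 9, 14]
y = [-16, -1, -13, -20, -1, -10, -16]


n=7, Σx=79, Σy=-77, Σxy=-1139, Σx²=1115, Σy²=1183
r = (7×(-1139) - 79×(-77))/√((7×1115 - 79²)(7×1183 - (-77)²))
= -1890/√(1564×2352) = -1890/√3678528 ≈ -1890/1917.9489 ≈ -0.9854

r ≈ -0.9854


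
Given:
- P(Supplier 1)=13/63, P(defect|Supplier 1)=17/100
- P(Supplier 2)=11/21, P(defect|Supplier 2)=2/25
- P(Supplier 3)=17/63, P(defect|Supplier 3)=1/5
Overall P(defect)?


P(B) = Σ P(B|Aᵢ)×P(Aᵢ)
  17/100×13/63 = 221/6300
  2/25×11/21 = 22/525
  1/5×17/63 = 17/315
Sum = 11/84

P(defect) = 11/84 ≈ 13.10%


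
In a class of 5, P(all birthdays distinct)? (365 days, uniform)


P(all different) = Π(365-i)/365 for i=0..4
= (365/365)×(364/365)×...×(361/365)
= 0.972864

P ≈ 0.9729 ≈ 97.29%


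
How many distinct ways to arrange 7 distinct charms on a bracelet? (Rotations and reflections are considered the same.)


Free circular arrangements: rotations and reflections both identified.
(n-1)!/2 = 6!/2 = 720/2 = 360

360


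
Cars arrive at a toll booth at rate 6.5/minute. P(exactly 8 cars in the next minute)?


Poisson(λ=6.5): P(X=8) = e^(-λ)×λ^k/k!
= e^(-6.5) × 6.5^8 / 8!
≈ 0.001503439193 × 3186448.12891 / 40320 ≈ 0.118815

P(X=8) ≈ 0.118815 ≈ 11.88%


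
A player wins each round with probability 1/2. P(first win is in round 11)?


Geometric: P(X=11) = (1-p)^(k-1)×p = (1/2)^10×1/2 = 1/2048

P(X=11) = 1/2048 ≈ 0.05%


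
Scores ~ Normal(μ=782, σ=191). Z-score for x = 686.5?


z = (x - μ)/σ = (686.5 - 782)/191 = -0.5

z = -0.5


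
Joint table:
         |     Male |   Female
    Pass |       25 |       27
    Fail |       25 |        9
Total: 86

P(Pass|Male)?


P(Pass|Male) = 25/(25+25) = 25/50 = 1/2

P = 1/2 ≈ 50.00%


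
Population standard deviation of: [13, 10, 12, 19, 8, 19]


Mean = 81/6 = 27/2
  (13-27/2)²=1/4
  (10-27/2)²=49/4
  (12-27/2)²=9/4
  (19-27/2)²=121/4
  (8-27/2)²=121/4
  (19-27/2)²=121/4
Σ(x-μ)² = 211/2
σ² = (211/2)/6 = 211/12

σ = √(211/12) ≈ 4.1932


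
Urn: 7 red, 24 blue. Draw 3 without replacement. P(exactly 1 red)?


Hypergeometric: C(7,1)×C(24,2)/C(31,3)
= 7×276/4495 = 1932/4495

P(X=1) = 1932/4495 ≈ 42.98%


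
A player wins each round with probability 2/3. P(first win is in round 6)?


Geometric: P(X=6) = (1-p)^(k-1)×p = (1/3)^5×2/3 = 2/729

P(X=6) = 2/729 ≈ 0.27%


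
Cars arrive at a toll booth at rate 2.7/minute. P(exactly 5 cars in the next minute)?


Poisson(λ=2.7): P(X=5) = e^(-λ)×λ^k/k!
= e^(-2.7) × 2.7^5 / 5!
≈ 0.06720551274 × 143.48907 / 120 ≈ 0.080360

P(X=5) ≈ 0.080360 ≈ 8.04%


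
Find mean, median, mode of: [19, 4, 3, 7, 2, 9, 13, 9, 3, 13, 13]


Sorted: [2, 3, 3, 4, 7, 9, 9, 13, 13, 13, 19]
Mean = 95/11
Median = 9
Freq: {19: 1, 4: 1, 3: 2, 7: 1, 2: 1, 9: 2, 13: 3}
Mode: [13]

Mean=95/11, Median=9, Mode=13


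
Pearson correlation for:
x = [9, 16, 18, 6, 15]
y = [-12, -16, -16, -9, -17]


n=5, Σx=64, Σy=-70, Σxy=-961, Σx²=922, Σy²=1026
r = (5×(-961) - 64×(-70))/√((5×922 - 64²)(5×1026 - (-70)²))
= -325/√(514×230) = -325/√118220 ≈ -325/343.8314 ≈ -0.9452

r ≈ -0.9452


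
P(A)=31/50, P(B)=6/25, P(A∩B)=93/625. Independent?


P(A)×P(B) = 93/625
P(A∩B) = 93/625
Equal ✓ → Independent

Yes, independent


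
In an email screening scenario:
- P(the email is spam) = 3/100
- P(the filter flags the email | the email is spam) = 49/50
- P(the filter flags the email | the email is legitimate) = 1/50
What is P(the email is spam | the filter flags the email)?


Using Bayes' theorem:
P(A|B) = P(B|A)·P(A) / P(B)

P(the filter flags the email) = 49/50 × 3/100 + 1/50 × 97/100
= 147/5000 + 97/5000 = 61/1250

P(the email is spam|the filter flags the email) = (147/5000) / (61/1250) = 147/244

P(the email is spam|the filter flags the email) = 147/244 ≈ 60.25%


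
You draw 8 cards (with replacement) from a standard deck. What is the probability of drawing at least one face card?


P(not a face card) = 40/52 = 10/13
P(none in 8 draws) = (10/13)^8 = 100000000/815730721
P(≥1 face card) = 1 - 100000000/815730721 = 715730721/815730721

P = 715730721/815730721 ≈ 87.74%


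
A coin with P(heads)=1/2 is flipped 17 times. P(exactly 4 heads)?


Binomial: P(X=4) = C(17,4)×p^4×(1-p)^13
= 2380 × 1/16 × 1/8192 = 595/32768

P(X=4) = 595/32768 ≈ 1.82%


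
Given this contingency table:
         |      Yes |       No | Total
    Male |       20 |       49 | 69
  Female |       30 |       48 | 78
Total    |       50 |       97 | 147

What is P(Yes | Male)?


P(Yes | Male) = 20/(20+49) = 20/69

P(Yes|Male) = 20/69 ≈ 28.99%


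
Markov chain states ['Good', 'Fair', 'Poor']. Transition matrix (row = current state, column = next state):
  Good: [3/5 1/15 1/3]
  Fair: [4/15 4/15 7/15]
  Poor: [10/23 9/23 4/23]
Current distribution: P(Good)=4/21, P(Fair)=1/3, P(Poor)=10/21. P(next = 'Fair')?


P(next=Fair) = Σᵢ P(now=i)×P(i→Fair)
= 4/21×1/15 + 1/3×4/15 + 10/21×9/23
= 4/315 + 4/45 + 30/161 = 298/1035

P = 298/1035 ≈ 0.2879


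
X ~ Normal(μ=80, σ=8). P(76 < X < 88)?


z₁=(76-80)/8=-0.5, z₂=(88-80)/8=1.0
P = Φ(1.0) - Φ(-0.5) = 0.841345 - 0.308538 = 0.532807 ≈ 0.5328

P(76 < X < 88) ≈ 0.5328


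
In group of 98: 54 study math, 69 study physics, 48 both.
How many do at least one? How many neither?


|A∪B| = 54+69-48 = 75
Neither = 98-75 = 23

At least one: 75; Neither: 23


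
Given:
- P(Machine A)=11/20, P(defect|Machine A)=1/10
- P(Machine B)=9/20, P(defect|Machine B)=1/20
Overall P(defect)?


P(B) = Σ P(B|Aᵢ)×P(Aᵢ)
  1/10×11/20 = 11/200
  1/20×9/20 = 9/400
Sum = 31/400

P(defect) = 31/400 ≈ 7.75%


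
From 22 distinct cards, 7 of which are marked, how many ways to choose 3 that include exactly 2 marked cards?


Choose 2 of the 7 marked cards and 1 of the other 15 cards:
C(7,2)×C(15,1) = 21×15 = 315

315


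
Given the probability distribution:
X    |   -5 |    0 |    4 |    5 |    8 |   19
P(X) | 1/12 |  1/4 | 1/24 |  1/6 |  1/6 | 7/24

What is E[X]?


E[X] = Σ x·P(X=x)
= (-5)×(1/12) + (0)×(1/4) + (4)×(1/24) + (5)×(1/6) + (8)×(1/6) + (19)×(7/24)
= 179/24

E[X] = 179/24


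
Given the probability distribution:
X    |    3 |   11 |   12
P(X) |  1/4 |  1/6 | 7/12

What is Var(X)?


E[X] = 115/12
E[X²] = 1277/12
Var(X) = E[X²] - (E[X])² = 1277/12 - 13225/144 = 2099/144

Var(X) = 2099/144 ≈ 14.5764


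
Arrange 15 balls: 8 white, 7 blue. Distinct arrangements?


15!/(8!×7!) = 6435

6435


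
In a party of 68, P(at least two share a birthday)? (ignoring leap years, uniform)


P(all different) = Π(365-i)/365 for i=0..67
= 0.001274
P(match) = 1 - 0.001274 = 0.998726

P ≈ 0.9987 ≈ 99.87%


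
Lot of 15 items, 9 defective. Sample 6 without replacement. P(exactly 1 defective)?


Hypergeometric: C(9,1)×C(6,5)/C(15,6)
= 9×6/5005 = 54/5005

P(X=1) = 54/5005 ≈ 1.08%


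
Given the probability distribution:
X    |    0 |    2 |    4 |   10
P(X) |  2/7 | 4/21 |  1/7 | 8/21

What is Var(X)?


E[X] = 100/21
E[X²] = 288/7
Var(X) = E[X²] - (E[X])² = 288/7 - 10000/441 = 8144/441

Var(X) = 8144/441 ≈ 18.4671


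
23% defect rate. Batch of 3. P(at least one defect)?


P(all good) = (77/100)^3 = 456533/1000000
P(≥1 defect) = 543467/1000000

P = 543467/1000000 ≈ 54.35%


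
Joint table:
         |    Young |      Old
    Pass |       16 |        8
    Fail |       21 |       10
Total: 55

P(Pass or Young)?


P(Pass∨Young) = P(Pass) + P(Young) - P(Pass∧Young)
= (24 + 37 - 16)/55 = 45/55 = 9/11

P = 9/11 ≈ 81.82%


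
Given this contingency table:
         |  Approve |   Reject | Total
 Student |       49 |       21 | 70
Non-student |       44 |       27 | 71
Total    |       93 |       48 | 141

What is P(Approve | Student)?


P(Approve | Student) = 49/(49+21) = 49/70 = 7/10

P(Approve|Student) = 7/10 ≈ 70.00%


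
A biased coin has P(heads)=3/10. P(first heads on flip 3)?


Geometric: P(X=3) = (1-p)^(k-1)×p = (7/10)^2×3/10 = 147/1000

P(X=3) = 147/1000 ≈ 14.70%


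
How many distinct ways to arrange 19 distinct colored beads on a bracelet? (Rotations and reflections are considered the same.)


Free circular arrangements: rotations and reflections both identified.
(n-1)!/2 = 18!/2 = 6402373705728000/2 = 3201186852864000

3201186852864000


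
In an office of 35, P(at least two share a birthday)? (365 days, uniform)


P(all different) = Π(365-i)/365 for i=0..34
= 0.185617
P(match) = 1 - 0.185617 = 0.814383

P ≈ 0.8144 ≈ 81.44%


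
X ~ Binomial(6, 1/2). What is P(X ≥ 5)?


P(X ≥ 5) = Σ P(X=i) for i=5..6
P(X=5) = 3/32
P(X=6) = 1/64
Sum = 7/64

P(X ≥ 5) = 7/64 ≈ 10.94%


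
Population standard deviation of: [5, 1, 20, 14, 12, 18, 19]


Mean = 89/7
  (5-89/7)²=2916/49
  (1-89/7)²=6724/49
  (20-89/7)²=2601/49
  (14-89/7)²=81/49
  (12-89/7)²=25/49
  (18-89/7)²=1369/49
  (19-89/7)²=1936/49
Σ(x-μ)² = 2236/7
σ² = (2236/7)/7 = 2236/49

σ = √(2236/49) ≈ 6.7552


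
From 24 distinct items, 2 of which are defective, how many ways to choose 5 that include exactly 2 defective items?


Choose 2 of the 2 defective items and 3 of the other 22 items:
C(2,2)×C(22,3) = 1×1540 = 1540

1540


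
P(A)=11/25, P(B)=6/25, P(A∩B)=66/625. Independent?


P(A)×P(B) = 66/625
P(A∩B) = 66/625
Equal ✓ → Independent

Yes, independent


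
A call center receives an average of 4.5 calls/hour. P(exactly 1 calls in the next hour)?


Poisson(λ=4.5): P(X=1) = e^(-λ)×λ^k/k!
= e^(-4.5) × 4.5^1 / 1!
≈ 0.01110899654 × 4.5 / 1 ≈ 0.049990

P(X=1) ≈ 0.049990 ≈ 5.00%


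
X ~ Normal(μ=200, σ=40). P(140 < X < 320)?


z₁=(140-200)/40=-1.5, z₂=(320-200)/40=3.0
P = Φ(3.0) - Φ(-1.5) = 0.998650 - 0.066807 = 0.931843 ≈ 0.9318

P(140 < X < 320) ≈ 0.9318


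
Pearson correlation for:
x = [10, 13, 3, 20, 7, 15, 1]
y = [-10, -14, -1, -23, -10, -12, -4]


n=7, Σx=69, Σy=-74, Σxy=-999, Σx²=953, Σy²=1086
r = (7×(-999) - 69×(-74))/√((7×953 - 69²)(7×1086 - (-74)²))
= -1887/√(1910×2126) = -1887/√4060660 ≈ -1887/2015.1079 ≈ -0.9364

r ≈ -0.9364


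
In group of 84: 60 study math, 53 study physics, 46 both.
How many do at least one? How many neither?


|A∪B| = 60+53-46 = 67
Neither = 84-67 = 17

At least one: 67; Neither: 17


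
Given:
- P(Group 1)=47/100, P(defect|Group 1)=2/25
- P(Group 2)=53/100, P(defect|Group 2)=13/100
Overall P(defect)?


P(B) = Σ P(B|Aᵢ)×P(Aᵢ)
  2/25×47/100 = 47/1250
  13/100×53/100 = 689/10000
Sum = 213/2000

P(defect) = 213/2000 ≈ 10.65%


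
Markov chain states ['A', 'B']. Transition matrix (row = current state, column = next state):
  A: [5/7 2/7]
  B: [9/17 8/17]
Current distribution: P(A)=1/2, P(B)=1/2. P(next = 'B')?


P(next=B) = Σᵢ P(now=i)×P(i→B)
= 1/2×2/7 + 1/2×8/17
= 1/7 + 4/17 = 45/119

P = 45/119 ≈ 0.3782


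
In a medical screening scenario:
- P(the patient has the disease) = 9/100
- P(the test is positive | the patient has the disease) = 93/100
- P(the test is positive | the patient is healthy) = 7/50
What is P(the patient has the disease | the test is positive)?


Using Bayes' theorem:
P(A|B) = P(B|A)·P(A) / P(B)

P(the test is positive) = 93/100 × 9/100 + 7/50 × 91/100
= 837/10000 + 637/5000 = 2111/10000

P(the patient has the disease|the test is positive) = (837/10000) / (2111/10000) = 837/2111

P(the patient has the disease|the test is positive) = 837/2111 ≈ 39.65%


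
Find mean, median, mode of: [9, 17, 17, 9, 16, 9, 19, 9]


Sorted: [9, 9, 9, 9, 16, 17, 17, 19]
Mean = 105/8
Median = 25/2
Freq: {9: 4, 17: 2, 16: 1, 19: 1}
Mode: [9]

Mean=105/8, Median=25/2, Mode=9


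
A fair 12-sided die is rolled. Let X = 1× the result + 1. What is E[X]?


E[die] = (1+12)/2 = 13/2
E[X] = 1×13/2 + 1 = 15/2

E[X] = 15/2


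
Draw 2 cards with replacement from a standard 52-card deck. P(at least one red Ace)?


P(not a red Ace) = 50/52 = 25/26
P(none in 2 draws) = (25/26)^2 = 625/676
P(≥1 red Ace) = 1 - 625/676 = 51/676

P = 51/676 ≈ 7.54%


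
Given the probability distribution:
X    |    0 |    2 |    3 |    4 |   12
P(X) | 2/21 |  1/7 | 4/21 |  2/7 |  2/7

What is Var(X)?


E[X] = 38/7
E[X²] = 48
Var(X) = E[X²] - (E[X])² = 48 - 1444/49 = 908/49

Var(X) = 908/49 ≈ 18.5306


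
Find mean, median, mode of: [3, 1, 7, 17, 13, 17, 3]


Sorted: [1, 3, 3, 7, 13, 17, 17]
Mean = 61/7
Median = 7
Freq: {3: 2, 1: 1, 7: 1, 17: 2, 13: 1}
Mode: [3, 17]

Mean=61/7, Median=7, Mode=[3, 17]


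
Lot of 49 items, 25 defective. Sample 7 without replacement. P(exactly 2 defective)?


Hypergeometric: C(25,2)×C(24,5)/C(49,7)
= 300×42504/85900584 = 300/2021

P(X=2) = 300/2021 ≈ 14.84%


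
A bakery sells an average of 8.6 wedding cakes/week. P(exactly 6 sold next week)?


Poisson(λ=8.6): P(X=6) = e^(-λ)×λ^k/k!
= e^(-8.6) × 8.6^6 / 6!
≈ 0.0001841057937 × 404567.235136 / 720 ≈ 0.103449

P(X=6) ≈ 0.103449 ≈ 10.34%


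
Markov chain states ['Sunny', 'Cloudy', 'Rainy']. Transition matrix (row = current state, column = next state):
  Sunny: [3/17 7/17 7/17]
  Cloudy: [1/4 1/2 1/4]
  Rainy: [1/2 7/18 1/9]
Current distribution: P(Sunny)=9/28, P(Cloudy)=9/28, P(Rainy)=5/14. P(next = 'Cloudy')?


P(next=Cloudy) = Σᵢ P(now=i)×P(i→Cloudy)
= 9/28×7/17 + 9/28×1/2 + 5/14×7/18
= 9/68 + 9/56 + 5/36 = 3701/8568

P = 3701/8568 ≈ 0.4320


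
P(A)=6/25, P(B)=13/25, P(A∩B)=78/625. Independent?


P(A)×P(B) = 78/625
P(A∩B) = 78/625
Equal ✓ → Independent

Yes, independent


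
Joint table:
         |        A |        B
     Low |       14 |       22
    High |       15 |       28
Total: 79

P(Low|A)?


P(Low|A) = 14/(14+15) = 14/29

P = 14/29 ≈ 48.28%


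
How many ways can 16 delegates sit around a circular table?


Circular arrangements of 16 distinct objects: fix one position to break rotational symmetry.
(n-1)! = 15! = 1307674368000

1307674368000


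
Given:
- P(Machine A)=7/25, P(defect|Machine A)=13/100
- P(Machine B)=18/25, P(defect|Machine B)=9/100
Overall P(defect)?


P(B) = Σ P(B|Aᵢ)×P(Aᵢ)
  13/100×7/25 = 91/2500
  9/100×18/25 = 81/1250
Sum = 253/2500

P(defect) = 253/2500 ≈ 10.12%


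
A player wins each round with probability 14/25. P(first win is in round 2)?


Geometric: P(X=2) = (1-p)^(k-1)×p = (11/25)^1×14/25 = 154/625

P(X=2) = 154/625 ≈ 24.64%


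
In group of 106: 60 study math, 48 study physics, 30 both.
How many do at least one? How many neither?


|A∪B| = 60+48-30 = 78
Neither = 106-78 = 28

At least one: 78; Neither: 28


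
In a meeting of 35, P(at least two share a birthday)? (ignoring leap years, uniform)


P(all different) = Π(365-i)/365 for i=0..34
= 0.185617
P(match) = 1 - 0.185617 = 0.814383

P ≈ 0.8144 ≈ 81.44%


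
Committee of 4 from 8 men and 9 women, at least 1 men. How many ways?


Count by #men:
  1M,3W: C(8,1)×C(9,3)=672
  2M,2W: C(8,2)×C(9,2)=1008
  3M,1W: C(8,3)×C(9,1)=504
  4M,0W: C(8,4)×C(9,0)=70
Total = 2254

2254


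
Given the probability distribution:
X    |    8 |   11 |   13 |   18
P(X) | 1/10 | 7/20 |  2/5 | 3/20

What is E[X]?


E[X] = Σ x·P(X=x)
= (8)×(1/10) + (11)×(7/20) + (13)×(2/5) + (18)×(3/20)
= 251/20

E[X] = 251/20


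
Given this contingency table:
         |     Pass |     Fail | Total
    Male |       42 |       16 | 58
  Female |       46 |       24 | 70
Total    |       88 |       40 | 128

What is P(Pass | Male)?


P(Pass | Male) = 42/(42+16) = 42/58 = 21/29

P(Pass|Male) = 21/29 ≈ 72.41%


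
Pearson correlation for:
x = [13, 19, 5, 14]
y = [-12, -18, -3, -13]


n=4, Σx=51, Σy=-46, Σxy=-695, Σx²=751, Σy²=646
r = (4×(-695) - 51×(-46))/√((4×751 - 51²)(4×646 - (-46)²))
= -434/√(403×468) = -434/√188604 ≈ -434/434.2856 ≈ -0.9993

r ≈ -0.9993


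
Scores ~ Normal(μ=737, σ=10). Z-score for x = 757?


z = (x - μ)/σ = (757 - 737)/10 = 2.0

z = 2.0


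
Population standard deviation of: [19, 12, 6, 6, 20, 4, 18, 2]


Mean = 87/8
  (19-87/8)²=4225/64
  (12-87/8)²=81/64
  (6-87/8)²=1521/64
  (6-87/8)²=1521/64
  (20-87/8)²=5329/64
  (4-87/8)²=3025/64
  (18-87/8)²=3249/64
  (2-87/8)²=5041/64
Σ(x-μ)² = 2999/8
σ² = (2999/8)/8 = 2999/64

σ = √(2999/64) ≈ 6.8454


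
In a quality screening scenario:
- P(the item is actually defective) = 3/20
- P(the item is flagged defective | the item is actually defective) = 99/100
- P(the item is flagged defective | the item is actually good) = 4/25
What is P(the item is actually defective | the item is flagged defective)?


Using Bayes' theorem:
P(A|B) = P(B|A)·P(A) / P(B)

P(the item is flagged defective) = 99/100 × 3/20 + 4/25 × 17/20
= 297/2000 + 17/125 = 569/2000

P(the item is actually defective|the item is flagged defective) = (297/2000) / (569/2000) = 297/569

P(the item is actually defective|the item is flagged defective) = 297/569 ≈ 52.20%


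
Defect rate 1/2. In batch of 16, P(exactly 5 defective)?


Binomial: P(X=5) = C(16,5)×p^5×(1-p)^11
= 4368 × 1/32 × 1/2048 = 273/4096

P(X=5) = 273/4096 ≈ 6.67%


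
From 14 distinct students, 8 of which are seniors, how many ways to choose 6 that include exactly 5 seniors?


Choose 5 of the 8 seniors and 1 of the other 6 students:
C(8,5)×C(6,1) = 56×6 = 336

336


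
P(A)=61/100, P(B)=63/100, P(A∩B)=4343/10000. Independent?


P(A)×P(B) = 3843/10000
P(A∩B) = 4343/10000
Not equal → NOT independent

No, not independent


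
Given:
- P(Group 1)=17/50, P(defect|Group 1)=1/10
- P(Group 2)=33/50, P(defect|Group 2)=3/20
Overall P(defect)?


P(B) = Σ P(B|Aᵢ)×P(Aᵢ)
  1/10×17/50 = 17/500
  3/20×33/50 = 99/1000
Sum = 133/1000

P(defect) = 133/1000 ≈ 13.30%


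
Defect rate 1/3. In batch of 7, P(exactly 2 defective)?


Binomial: P(X=2) = C(7,2)×p^2×(1-p)^5
= 21 × 1/9 × 32/243 = 224/729

P(X=2) = 224/729 ≈ 30.73%


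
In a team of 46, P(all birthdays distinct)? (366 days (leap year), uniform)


P(all different) = Π(366-i)/366 for i=0..45
= (366/366)×(365/366)×...×(321/366)
= 0.052187

P ≈ 0.0522 ≈ 5.22%


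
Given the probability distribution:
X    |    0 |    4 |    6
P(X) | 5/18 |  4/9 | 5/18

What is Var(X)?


E[X] = 31/9
E[X²] = 154/9
Var(X) = E[X²] - (E[X])² = 154/9 - 961/81 = 425/81

Var(X) = 425/81 ≈ 5.2469


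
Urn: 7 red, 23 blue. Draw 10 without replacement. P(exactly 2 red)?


Hypergeometric: C(7,2)×C(23,8)/C(30,10)
= 21×490314/30045015 = 646/1885

P(X=2) = 646/1885 ≈ 34.27%


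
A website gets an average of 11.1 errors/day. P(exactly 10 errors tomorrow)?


Poisson(λ=11.1): P(X=10) = e^(-λ)×λ^k/k!
= e^(-11.1) × 11.1^10 / 10!
≈ 1.511232382e-05 × 28394209860.7 / 3628800 ≈ 0.118249

P(X=10) ≈ 0.118249 ≈ 11.82%


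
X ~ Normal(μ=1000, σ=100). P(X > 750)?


z = (750-1000)/100 = -2.5
P(X > 750) = 1 - P(Z ≤ -2.5) = 1 - 0.0062 = 0.9938

P(X > 750) ≈ 0.9938


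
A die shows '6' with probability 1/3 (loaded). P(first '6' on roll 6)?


Geometric: P(X=6) = (1-p)^(k-1)×p = (2/3)^5×1/3 = 32/729

P(X=6) = 32/729 ≈ 4.39%


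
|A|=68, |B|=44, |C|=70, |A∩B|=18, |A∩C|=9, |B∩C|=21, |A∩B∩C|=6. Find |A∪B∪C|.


|A∪B∪C| = 68+44+70-18-9-21+6 = 140

|A∪B∪C| = 140


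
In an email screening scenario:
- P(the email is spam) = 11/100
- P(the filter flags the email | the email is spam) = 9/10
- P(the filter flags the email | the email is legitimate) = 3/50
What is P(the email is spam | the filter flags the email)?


Using Bayes' theorem:
P(A|B) = P(B|A)·P(A) / P(B)

P(the filter flags the email) = 9/10 × 11/100 + 3/50 × 89/100
= 99/1000 + 267/5000 = 381/2500

P(the email is spam|the filter flags the email) = (99/1000) / (381/2500) = 165/254

P(the email is spam|the filter flags the email) = 165/254 ≈ 64.96%


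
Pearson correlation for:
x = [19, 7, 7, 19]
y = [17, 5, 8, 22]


n=4, Σx=52, Σy=52, Σxy=832, Σx²=820, Σy²=862
r = (4×832 - 52×52)/√((4×820 - 52²)(4×862 - 52²))
= 624/√(576×744) = 624/√428544 ≈ 624/654.6327 ≈ 0.9532

r ≈ 0.9532


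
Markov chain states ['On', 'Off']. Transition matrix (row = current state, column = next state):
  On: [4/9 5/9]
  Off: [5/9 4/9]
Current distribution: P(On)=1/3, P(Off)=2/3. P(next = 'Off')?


P(next=Off) = Σᵢ P(now=i)×P(i→Off)
= 1/3×5/9 + 2/3×4/9
= 5/27 + 8/27 = 13/27

P = 13/27 ≈ 0.4815
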